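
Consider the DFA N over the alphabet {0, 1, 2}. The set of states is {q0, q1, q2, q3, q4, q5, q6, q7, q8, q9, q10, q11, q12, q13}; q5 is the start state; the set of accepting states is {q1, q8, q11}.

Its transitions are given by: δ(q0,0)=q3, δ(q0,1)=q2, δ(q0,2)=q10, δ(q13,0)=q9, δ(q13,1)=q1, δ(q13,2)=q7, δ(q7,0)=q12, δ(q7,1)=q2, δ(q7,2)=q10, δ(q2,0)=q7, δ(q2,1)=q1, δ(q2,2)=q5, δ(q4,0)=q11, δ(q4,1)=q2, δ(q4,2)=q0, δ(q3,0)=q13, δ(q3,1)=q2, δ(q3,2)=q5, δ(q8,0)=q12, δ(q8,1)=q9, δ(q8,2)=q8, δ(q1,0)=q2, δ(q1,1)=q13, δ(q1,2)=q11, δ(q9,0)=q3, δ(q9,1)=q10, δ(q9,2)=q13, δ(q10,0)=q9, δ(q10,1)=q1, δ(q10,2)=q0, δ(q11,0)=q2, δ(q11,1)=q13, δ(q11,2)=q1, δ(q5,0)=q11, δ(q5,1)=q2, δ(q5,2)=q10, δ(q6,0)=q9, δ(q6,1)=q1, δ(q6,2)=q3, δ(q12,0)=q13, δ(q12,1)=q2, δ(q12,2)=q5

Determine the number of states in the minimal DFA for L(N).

Reachable states from the start: {q0,q1,q2,q3,q5,q7,q9,q10,q11,q12,q13}. Unreachable: {q4,q6,q8} — drop them.
Start with accepting vs non-accepting: {q1,q11} | {q0,q2,q3,q5,q7,q9,q10,q12,q13}.
Refine {q0,q2,q3,q5,q7,q9,q10,q12,q13} on symbol 0: members go to different blocks, giving {q0,q2,q3,q7,q9,q10,q12,q13} and {q5}.
Refine {q0,q2,q3,q7,q9,q10,q12,q13} on symbol 1: members go to different blocks, giving {q0,q3,q7,q9,q12} and {q2,q10,q13}.
On input 0, block {q0,q3,q7,q9,q12} splits into {q0,q7,q9} and {q3,q12}.
Split {q2,q10,q13} by δ(·,2) → {q10,q13} and {q2}.
On input 1, block {q0,q7,q9} splits into {q0,q7} and {q9}.
The partition is now stable with 7 blocks: {q1,q11} | {q0,q7} | {q5} | {q10,q13} | {q3,q12} | {q2} | {q9}.

7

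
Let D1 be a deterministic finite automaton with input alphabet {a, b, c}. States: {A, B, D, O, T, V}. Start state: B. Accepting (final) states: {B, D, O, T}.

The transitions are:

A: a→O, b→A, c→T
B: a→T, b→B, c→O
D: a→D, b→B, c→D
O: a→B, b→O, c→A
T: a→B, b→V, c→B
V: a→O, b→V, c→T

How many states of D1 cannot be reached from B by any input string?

No path from B leads to D; the other 5 states are all reachable.

1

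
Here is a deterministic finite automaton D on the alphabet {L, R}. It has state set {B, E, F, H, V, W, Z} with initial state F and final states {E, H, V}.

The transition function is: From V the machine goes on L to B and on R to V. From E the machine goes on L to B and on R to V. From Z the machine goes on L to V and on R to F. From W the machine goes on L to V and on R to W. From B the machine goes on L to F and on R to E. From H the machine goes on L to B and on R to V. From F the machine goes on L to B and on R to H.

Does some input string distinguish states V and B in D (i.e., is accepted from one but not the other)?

First remove the unreachable states {W,Z}; 5 states remain.
P0 = {E,H,V} | {B,F}.
Stable partition: {E,H,V} | {B,F} — 2 equivalence classes.
V and B end up in different blocks, so they are distinguishable. For instance, the string 'ε' is accepted from only V.

Yes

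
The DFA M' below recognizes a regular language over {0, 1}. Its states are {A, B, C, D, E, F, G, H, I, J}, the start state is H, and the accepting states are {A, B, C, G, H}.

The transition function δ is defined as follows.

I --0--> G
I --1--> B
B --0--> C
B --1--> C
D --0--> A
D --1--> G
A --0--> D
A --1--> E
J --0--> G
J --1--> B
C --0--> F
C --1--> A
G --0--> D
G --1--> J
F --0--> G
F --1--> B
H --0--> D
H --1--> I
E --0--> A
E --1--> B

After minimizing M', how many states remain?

Initial partition by acceptance: {A,B,C,G,H} | {D,E,F,I,J}.
Split {A,B,C,G,H} by δ(·,0) → {A,C,G,H} and {B}.
Refine {A,C,G,H} on symbol 1: members go to different blocks, giving {A,G,H} and {C}.
Refine {D,E,F,I,J} on symbol 1: members go to different blocks, giving {E,F,I,J} and {D}.
Stable partition: {A,G,H} | {E,F,I,J} | {B} | {C} | {D} — 5 equivalence classes.

5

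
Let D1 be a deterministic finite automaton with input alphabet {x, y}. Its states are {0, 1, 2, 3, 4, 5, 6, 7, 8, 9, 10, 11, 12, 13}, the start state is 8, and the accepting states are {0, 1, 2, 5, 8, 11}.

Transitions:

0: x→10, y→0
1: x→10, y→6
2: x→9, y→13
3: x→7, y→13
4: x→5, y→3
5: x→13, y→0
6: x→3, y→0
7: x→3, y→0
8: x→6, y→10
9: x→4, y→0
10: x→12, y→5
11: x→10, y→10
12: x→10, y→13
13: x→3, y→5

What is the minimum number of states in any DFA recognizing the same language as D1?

4

States {1,2,4,9,11} cannot be reached from the start state, so discard them.
P0 = {0,5,8} | {3,6,7,10,12,13}.
Split {0,5,8} by δ(·,y) → {0,5} and {8}.
Split {3,6,7,10,12,13} by δ(·,y) → {6,7,10,13} and {3,12}.
Stable partition: {0,5} | {6,7,10,13} | {8} | {3,12} — 4 equivalence classes.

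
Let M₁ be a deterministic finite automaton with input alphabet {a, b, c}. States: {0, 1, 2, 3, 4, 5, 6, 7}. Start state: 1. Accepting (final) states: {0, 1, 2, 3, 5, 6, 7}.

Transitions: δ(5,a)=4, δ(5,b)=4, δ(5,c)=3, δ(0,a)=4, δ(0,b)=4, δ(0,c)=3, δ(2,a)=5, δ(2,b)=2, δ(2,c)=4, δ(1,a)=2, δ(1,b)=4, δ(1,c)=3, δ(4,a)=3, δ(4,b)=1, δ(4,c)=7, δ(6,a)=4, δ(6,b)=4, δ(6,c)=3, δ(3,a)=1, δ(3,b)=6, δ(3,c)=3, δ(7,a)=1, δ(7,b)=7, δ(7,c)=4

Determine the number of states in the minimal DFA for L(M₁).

6

States {0} cannot be reached from the start state, so discard them.
Initial partition by acceptance: {1,2,3,5,6,7} | {4}.
Refine {1,2,3,5,6,7} on symbol a: members go to different blocks, giving {1,2,3,7} and {5,6}.
On input a, block {1,2,3,7} splits into {1,3,7} and {2}.
Refine {1,3,7} on symbol a: members go to different blocks, giving {3,7} and {1}.
Split {3,7} by δ(·,b) → {3} and {7}.
The partition is now stable with 6 blocks: {3} | {4} | {5,6} | {2} | {1} | {7}.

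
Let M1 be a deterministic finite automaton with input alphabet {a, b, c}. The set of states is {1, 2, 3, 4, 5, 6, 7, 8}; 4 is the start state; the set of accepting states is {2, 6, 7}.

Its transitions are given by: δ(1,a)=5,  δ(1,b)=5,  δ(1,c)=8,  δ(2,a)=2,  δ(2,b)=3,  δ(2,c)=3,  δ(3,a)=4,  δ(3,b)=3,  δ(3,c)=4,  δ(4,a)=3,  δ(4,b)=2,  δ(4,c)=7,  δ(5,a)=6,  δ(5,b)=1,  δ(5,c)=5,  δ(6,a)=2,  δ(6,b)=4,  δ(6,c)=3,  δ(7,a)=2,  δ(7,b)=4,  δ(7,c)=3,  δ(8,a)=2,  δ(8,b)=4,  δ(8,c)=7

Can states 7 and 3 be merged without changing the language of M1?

No

First remove the unreachable states {1,5,6,8}; 4 states remain.
Start with accepting vs non-accepting: {2,7} | {3,4}.
Split {3,4} by δ(·,b) → {3} and {4}.
Refine {2,7} on symbol b: members go to different blocks, giving {2} and {7}.
The partition is now stable with 4 blocks: {2} | {3} | {4} | {7}.
7 and 3 end up in different blocks, so they are distinguishable. For instance, the string 'ε' is accepted from only 7.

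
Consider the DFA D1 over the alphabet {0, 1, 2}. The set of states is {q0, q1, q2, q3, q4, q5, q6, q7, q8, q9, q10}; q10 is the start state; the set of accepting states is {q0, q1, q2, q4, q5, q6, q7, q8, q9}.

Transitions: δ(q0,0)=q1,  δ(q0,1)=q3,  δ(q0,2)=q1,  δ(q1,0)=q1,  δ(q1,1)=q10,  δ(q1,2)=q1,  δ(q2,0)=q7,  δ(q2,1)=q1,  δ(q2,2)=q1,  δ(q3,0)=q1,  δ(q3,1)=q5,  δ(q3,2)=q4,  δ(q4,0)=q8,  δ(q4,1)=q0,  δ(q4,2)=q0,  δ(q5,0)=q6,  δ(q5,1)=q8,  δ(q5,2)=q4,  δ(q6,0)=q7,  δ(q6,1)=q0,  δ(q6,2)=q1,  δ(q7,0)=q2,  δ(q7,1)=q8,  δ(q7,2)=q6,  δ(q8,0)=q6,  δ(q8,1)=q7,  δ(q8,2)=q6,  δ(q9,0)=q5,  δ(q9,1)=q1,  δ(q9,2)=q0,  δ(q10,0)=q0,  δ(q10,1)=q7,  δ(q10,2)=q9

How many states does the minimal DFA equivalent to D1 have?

Every state is reachable, so we keep all 11.
Start with accepting vs non-accepting: {q0,q1,q2,q4,q5,q6,q7,q8,q9} | {q3,q10}.
On input 1, block {q0,q1,q2,q4,q5,q6,q7,q8,q9} splits into {q2,q4,q5,q6,q7,q8,q9} and {q0,q1}.
On input 1, block {q2,q4,q5,q6,q7,q8,q9} splits into {q2,q4,q6,q9} and {q5,q7,q8}.
Stable partition: {q2,q4,q6,q9} | {q3,q10} | {q0,q1} | {q5,q7,q8} — 4 equivalence classes.

4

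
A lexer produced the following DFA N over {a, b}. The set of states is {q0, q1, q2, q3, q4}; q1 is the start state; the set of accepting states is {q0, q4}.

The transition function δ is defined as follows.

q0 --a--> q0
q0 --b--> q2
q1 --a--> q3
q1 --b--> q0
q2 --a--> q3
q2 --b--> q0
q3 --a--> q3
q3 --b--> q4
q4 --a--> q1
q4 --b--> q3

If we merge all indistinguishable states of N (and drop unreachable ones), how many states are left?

P0 = {q0,q4} | {q1,q2,q3}.
Split {q0,q4} by δ(·,a) → {q0} and {q4}.
Refine {q1,q2,q3} on symbol b: members go to different blocks, giving {q1,q2} and {q3}.
Stable partition: {q0} | {q1,q2} | {q4} | {q3} — 4 equivalence classes.

4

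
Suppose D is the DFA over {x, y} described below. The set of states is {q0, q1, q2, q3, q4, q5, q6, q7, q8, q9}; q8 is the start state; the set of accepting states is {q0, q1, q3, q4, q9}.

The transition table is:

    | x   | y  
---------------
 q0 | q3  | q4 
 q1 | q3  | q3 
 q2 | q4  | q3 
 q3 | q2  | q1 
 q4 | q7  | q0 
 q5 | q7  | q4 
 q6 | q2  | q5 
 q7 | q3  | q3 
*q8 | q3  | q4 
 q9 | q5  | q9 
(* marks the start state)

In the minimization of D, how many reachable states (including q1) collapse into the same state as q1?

States {q5,q6,q9} cannot be reached from the start state, so discard them.
P0 = {q0,q1,q3,q4} | {q2,q7,q8}.
Split {q0,q1,q3,q4} by δ(·,x) → {q0,q1} and {q3,q4}.
Stable partition: {q0,q1} | {q2,q7,q8} | {q3,q4} — 3 equivalence classes.
State q1 belongs to the block {q0,q1}, which has 2 states.

2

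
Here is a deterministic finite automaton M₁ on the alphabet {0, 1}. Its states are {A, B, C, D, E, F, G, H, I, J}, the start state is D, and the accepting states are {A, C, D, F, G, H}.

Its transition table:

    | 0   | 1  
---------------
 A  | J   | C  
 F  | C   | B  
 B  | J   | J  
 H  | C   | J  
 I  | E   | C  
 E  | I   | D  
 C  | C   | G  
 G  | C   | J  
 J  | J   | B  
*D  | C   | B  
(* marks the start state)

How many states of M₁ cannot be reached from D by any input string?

Starting at D and following transitions, the reachable set is {B, C, D, G, J}. That leaves A, E, F, H, I unreachable — 5 in total.

5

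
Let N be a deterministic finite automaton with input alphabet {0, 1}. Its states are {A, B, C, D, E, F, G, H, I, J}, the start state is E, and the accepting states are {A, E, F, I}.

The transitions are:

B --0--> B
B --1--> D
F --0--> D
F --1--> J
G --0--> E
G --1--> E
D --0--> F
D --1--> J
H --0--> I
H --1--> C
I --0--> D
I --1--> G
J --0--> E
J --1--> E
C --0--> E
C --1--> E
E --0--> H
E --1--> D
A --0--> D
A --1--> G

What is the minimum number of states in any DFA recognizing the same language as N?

States {A,B} cannot be reached from the start state, so discard them.
P0 = {E,F,I} | {C,D,G,H,J}.
Split {C,D,G,H,J} by δ(·,1) → {C,G,J} and {D,H}.
Split {E,F,I} by δ(·,1) → {F,I} and {E}.
The partition is now stable with 4 blocks: {F,I} | {C,G,J} | {D,H} | {E}.

4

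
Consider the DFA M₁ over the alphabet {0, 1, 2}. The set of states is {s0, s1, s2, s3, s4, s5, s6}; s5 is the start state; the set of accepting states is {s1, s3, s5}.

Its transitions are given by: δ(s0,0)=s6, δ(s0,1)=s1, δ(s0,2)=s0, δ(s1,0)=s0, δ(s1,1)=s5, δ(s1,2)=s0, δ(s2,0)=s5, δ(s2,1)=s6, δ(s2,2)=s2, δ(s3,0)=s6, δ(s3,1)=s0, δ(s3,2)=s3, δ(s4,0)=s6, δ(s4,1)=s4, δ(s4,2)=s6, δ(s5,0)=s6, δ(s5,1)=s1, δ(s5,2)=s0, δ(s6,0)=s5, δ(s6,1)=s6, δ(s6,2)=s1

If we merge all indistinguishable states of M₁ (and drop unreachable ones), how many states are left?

Reachable states from the start: {s0,s1,s5,s6}. Unreachable: {s2,s3,s4} — drop them.
Start with accepting vs non-accepting: {s1,s5} | {s0,s6}.
On input 0, block {s0,s6} splits into {s0} and {s6}.
Split {s1,s5} by δ(·,0) → {s1} and {s5}.
Stable partition: {s1} | {s0} | {s6} | {s5} — 4 equivalence classes.

4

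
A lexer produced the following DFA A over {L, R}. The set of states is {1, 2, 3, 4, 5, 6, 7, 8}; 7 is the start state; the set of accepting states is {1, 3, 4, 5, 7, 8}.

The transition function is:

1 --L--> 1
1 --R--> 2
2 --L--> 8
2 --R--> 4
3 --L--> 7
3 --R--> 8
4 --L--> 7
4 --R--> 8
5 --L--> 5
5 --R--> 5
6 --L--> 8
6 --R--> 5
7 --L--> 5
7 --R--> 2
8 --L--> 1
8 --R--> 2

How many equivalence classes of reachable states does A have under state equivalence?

Reachable states from the start: {1,2,4,5,7,8}. Unreachable: {3,6} — drop them.
Start with accepting vs non-accepting: {1,4,5,7,8} | {2}.
Split {1,4,5,7,8} by δ(·,R) → {1,7,8} and {4,5}.
On input L, block {1,7,8} splits into {1,8} and {7}.
On input L, block {4,5} splits into {4} and {5}.
Stable partition: {1,8} | {2} | {4} | {7} | {5} — 5 equivalence classes.

5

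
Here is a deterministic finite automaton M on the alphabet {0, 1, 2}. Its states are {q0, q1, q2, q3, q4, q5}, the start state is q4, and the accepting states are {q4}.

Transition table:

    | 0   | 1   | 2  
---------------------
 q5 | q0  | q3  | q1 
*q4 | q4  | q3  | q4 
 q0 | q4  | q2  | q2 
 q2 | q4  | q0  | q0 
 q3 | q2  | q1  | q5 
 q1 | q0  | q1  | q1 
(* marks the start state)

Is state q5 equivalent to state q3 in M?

Every state is reachable, so we keep all 6.
P0 = {q4} | {q0,q1,q2,q3,q5}.
On input 0, block {q0,q1,q2,q3,q5} splits into {q1,q3,q5} and {q0,q2}.
Stable partition: {q4} | {q1,q3,q5} | {q0,q2} — 3 equivalence classes.
q5 and q3 lie in the same block of the stable partition, so they are equivalent — no string distinguishes them.

Yes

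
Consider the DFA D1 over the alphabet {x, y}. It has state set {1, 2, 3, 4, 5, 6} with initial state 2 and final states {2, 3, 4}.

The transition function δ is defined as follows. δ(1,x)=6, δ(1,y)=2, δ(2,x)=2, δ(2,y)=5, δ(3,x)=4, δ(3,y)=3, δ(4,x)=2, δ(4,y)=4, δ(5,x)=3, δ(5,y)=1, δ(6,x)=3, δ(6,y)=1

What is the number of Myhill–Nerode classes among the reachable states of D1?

5

All states are reachable from the start state.
Start with accepting vs non-accepting: {2,3,4} | {1,5,6}.
On input y, block {2,3,4} splits into {3,4} and {2}.
On input x, block {3,4} splits into {3} and {4}.
On input x, block {1,5,6} splits into {5,6} and {1}.
Stable partition: {3} | {5,6} | {2} | {4} | {1} — 5 equivalence classes.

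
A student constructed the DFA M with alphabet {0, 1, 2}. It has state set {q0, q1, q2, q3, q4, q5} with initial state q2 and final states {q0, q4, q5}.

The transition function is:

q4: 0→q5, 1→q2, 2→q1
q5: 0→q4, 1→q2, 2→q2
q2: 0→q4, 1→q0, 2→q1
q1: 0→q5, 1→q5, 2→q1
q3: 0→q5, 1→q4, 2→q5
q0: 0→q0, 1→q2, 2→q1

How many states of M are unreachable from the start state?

1

No path from q2 leads to q3; the other 5 states are all reachable.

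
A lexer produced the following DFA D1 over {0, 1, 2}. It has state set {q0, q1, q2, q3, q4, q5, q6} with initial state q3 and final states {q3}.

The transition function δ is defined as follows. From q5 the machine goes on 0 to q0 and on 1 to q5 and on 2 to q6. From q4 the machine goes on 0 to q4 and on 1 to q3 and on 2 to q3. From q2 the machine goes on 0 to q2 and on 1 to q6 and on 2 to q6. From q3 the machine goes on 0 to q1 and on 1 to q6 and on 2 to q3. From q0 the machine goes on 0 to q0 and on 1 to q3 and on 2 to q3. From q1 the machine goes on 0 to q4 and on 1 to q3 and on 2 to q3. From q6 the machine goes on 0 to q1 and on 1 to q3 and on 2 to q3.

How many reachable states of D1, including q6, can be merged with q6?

3

Reachable states from the start: {q1,q3,q4,q6}. Unreachable: {q0,q2,q5} — drop them.
P0 = {q3} | {q1,q4,q6}.
The partition is now stable with 2 blocks: {q3} | {q1,q4,q6}.
The equivalence class containing q6 is {q1,q4,q6}, of size 3.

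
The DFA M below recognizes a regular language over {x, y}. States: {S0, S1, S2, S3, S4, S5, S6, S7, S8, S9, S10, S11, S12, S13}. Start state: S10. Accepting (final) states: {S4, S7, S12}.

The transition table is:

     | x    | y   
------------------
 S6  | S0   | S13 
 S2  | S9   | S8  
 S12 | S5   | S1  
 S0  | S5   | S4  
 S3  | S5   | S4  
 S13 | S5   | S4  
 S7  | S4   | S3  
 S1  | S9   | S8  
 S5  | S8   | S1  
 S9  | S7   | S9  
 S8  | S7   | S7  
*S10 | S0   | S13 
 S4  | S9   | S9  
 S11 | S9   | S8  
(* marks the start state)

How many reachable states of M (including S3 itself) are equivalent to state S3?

3

Reachable states from the start: {S0,S1,S3,S4,S5,S7,S8,S9,S10,S13}. Unreachable: {S2,S6,S11,S12} — drop them.
Initial partition by acceptance: {S4,S7} | {S0,S1,S3,S5,S8,S9,S10,S13}.
Refine {S4,S7} on symbol x: members go to different blocks, giving {S4} and {S7}.
Split {S0,S1,S3,S5,S8,S9,S10,S13} by δ(·,x) → {S0,S1,S3,S5,S10,S13} and {S8,S9}.
On input x, block {S0,S1,S3,S5,S10,S13} splits into {S0,S3,S10,S13} and {S1,S5}.
On input x, block {S0,S3,S10,S13} splits into {S0,S3,S13} and {S10}.
On input y, block {S8,S9} splits into {S8} and {S9}.
Refine {S1,S5} on symbol x: members go to different blocks, giving {S1} and {S5}.
No further refinement is possible. Final partition (8 blocks): {S4} | {S0,S3,S13} | {S7} | {S8} | {S1} | {S10} | {S9} | {S5}.
The equivalence class containing S3 is {S0,S3,S13}, of size 3.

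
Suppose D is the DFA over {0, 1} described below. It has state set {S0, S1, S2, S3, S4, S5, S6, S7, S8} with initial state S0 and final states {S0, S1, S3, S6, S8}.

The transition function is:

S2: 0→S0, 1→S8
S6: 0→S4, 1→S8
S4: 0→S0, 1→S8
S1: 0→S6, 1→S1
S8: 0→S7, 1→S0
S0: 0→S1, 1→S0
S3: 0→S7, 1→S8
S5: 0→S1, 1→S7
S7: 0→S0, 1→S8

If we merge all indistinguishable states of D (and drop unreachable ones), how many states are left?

5

Reachable states from the start: {S0,S1,S4,S6,S7,S8}. Unreachable: {S2,S3,S5} — drop them.
P0 = {S0,S1,S6,S8} | {S4,S7}.
On input 0, block {S0,S1,S6,S8} splits into {S0,S1} and {S6,S8}.
Split {S0,S1} by δ(·,0) → {S0} and {S1}.
Split {S6,S8} by δ(·,1) → {S6} and {S8}.
No further refinement is possible. Final partition (5 blocks): {S0} | {S4,S7} | {S6} | {S1} | {S8}.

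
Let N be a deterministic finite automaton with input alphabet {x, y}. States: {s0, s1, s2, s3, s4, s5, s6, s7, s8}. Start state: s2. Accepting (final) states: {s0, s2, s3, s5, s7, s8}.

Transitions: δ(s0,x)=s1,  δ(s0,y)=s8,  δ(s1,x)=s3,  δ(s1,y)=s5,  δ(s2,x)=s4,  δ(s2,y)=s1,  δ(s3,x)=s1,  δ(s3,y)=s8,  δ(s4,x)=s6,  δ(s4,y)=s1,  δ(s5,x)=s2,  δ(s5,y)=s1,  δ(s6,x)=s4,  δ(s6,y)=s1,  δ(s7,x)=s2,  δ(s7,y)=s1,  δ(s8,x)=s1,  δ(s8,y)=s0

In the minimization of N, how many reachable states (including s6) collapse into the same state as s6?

2

First remove the unreachable states {s7}; 8 states remain.
Start with accepting vs non-accepting: {s0,s2,s3,s5,s8} | {s1,s4,s6}.
On input x, block {s0,s2,s3,s5,s8} splits into {s0,s2,s3,s8} and {s5}.
On input y, block {s0,s2,s3,s8} splits into {s0,s3,s8} and {s2}.
On input x, block {s1,s4,s6} splits into {s4,s6} and {s1}.
The partition is now stable with 5 blocks: {s0,s3,s8} | {s4,s6} | {s5} | {s2} | {s1}.
The equivalence class containing s6 is {s4,s6}, of size 2.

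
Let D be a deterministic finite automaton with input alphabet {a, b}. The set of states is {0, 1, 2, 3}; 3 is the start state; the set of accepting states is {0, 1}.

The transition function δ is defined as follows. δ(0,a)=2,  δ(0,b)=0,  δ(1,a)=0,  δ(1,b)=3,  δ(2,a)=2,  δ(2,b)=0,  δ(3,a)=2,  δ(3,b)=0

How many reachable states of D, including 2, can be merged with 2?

First remove the unreachable states {1}; 3 states remain.
Start with accepting vs non-accepting: {0} | {2,3}.
The partition is now stable with 2 blocks: {0} | {2,3}.
State 2 belongs to the block {2,3}, which has 2 states.

2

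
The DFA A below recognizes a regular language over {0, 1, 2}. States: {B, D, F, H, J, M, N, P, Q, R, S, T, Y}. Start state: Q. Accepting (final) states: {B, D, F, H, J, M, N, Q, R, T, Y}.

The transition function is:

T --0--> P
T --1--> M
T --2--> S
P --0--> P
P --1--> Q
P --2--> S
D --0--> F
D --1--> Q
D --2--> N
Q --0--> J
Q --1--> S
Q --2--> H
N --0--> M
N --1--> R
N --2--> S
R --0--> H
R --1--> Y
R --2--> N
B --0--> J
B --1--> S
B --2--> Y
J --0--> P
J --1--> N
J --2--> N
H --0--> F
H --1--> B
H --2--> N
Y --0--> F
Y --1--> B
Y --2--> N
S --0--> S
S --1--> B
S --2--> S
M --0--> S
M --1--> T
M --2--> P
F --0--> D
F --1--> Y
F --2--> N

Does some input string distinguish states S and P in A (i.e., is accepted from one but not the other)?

No

All states are reachable from the start state.
Start with accepting vs non-accepting: {B,D,F,H,J,M,N,Q,R,T,Y} | {P,S}.
On input 0, block {B,D,F,H,J,M,N,Q,R,T,Y} splits into {B,D,F,H,N,Q,R,Y} and {J,M,T}.
Refine {B,D,F,H,N,Q,R,Y} on symbol 0: members go to different blocks, giving {D,F,H,R,Y} and {B,N,Q}.
On input 1, block {D,F,H,R,Y} splits into {D,H,Y} and {F,R}.
Refine {J,M,T} on symbol 1: members go to different blocks, giving {M,T} and {J}.
Split {B,N,Q} by δ(·,0) → {B,Q} and {N}.
No further refinement is possible. Final partition (7 blocks): {D,H,Y} | {P,S} | {M,T} | {B,Q} | {F,R} | {J} | {N}.
S and P lie in the same block of the stable partition, so they are equivalent — no string distinguishes them.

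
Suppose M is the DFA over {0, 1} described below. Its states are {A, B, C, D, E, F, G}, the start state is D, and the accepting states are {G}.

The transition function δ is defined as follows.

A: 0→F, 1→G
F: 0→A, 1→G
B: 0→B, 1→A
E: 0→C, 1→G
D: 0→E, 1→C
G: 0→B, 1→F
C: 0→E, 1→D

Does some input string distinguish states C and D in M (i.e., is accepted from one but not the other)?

All states are reachable from the start state.
P0 = {G} | {A,B,C,D,E,F}.
On input 1, block {A,B,C,D,E,F} splits into {A,E,F} and {B,C,D}.
On input 0, block {A,E,F} splits into {A,F} and {E}.
Refine {B,C,D} on symbol 0: members go to different blocks, giving {C,D} and {B}.
Stable partition: {G} | {A,F} | {C,D} | {E} | {B} — 5 equivalence classes.
C and D lie in the same block of the stable partition, so they are equivalent — no string distinguishes them.

No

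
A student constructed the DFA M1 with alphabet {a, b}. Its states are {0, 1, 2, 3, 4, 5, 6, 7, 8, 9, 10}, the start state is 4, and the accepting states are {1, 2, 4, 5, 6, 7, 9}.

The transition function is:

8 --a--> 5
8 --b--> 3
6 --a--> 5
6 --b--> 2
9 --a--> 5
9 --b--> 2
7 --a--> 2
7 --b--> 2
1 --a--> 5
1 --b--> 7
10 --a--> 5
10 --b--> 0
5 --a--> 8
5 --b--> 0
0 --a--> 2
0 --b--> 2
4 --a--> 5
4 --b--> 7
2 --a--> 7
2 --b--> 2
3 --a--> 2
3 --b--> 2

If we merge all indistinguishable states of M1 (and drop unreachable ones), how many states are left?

5

States {1,6,9,10} cannot be reached from the start state, so discard them.
Initial partition by acceptance: {2,4,5,7} | {0,3,8}.
On input a, block {2,4,5,7} splits into {2,4,7} and {5}.
On input a, block {2,4,7} splits into {2,7} and {4}.
Split {0,3,8} by δ(·,a) → {0,3} and {8}.
No further refinement is possible. Final partition (5 blocks): {2,7} | {0,3} | {5} | {4} | {8}.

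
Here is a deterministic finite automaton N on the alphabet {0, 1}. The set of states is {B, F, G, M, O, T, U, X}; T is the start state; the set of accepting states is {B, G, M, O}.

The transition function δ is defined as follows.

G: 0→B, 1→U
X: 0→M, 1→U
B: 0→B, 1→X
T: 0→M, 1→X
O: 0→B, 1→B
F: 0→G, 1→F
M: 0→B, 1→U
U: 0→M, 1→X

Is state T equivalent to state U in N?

Yes

First remove the unreachable states {F,G,O}; 5 states remain.
Start with accepting vs non-accepting: {B,M} | {T,U,X}.
The partition is now stable with 2 blocks: {B,M} | {T,U,X}.
T and U lie in the same block of the stable partition, so they are equivalent — no string distinguishes them.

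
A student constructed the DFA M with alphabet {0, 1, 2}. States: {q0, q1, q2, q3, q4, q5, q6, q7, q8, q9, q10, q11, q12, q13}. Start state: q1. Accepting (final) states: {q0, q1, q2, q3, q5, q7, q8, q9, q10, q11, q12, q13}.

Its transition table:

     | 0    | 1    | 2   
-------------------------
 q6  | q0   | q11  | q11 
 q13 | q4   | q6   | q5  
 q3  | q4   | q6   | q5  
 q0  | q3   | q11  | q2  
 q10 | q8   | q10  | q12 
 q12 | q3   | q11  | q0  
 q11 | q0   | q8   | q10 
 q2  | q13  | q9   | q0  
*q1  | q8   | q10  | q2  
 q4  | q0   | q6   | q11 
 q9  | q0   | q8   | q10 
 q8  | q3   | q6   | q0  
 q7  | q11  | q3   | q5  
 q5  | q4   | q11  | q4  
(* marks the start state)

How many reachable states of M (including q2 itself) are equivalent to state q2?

3

First remove the unreachable states {q7}; 13 states remain.
Start with accepting vs non-accepting: {q0,q1,q2,q3,q5,q8,q9,q10,q11,q12,q13} | {q4,q6}.
Refine {q0,q1,q2,q3,q5,q8,q9,q10,q11,q12,q13} on symbol 0: members go to different blocks, giving {q0,q1,q2,q8,q9,q10,q11,q12} and {q3,q5,q13}.
Refine {q0,q1,q2,q8,q9,q10,q11,q12} on symbol 0: members go to different blocks, giving {q0,q2,q8,q12} and {q1,q9,q10,q11}.
On input 1, block {q0,q2,q8,q12} splits into {q0,q2,q12} and {q8}.
Split {q4,q6} by δ(·,1) → {q4} and {q6}.
On input 1, block {q3,q5,q13} splits into {q3,q13} and {q5}.
On input 0, block {q1,q9,q10,q11} splits into {q1,q10} and {q9,q11}.
No further refinement is possible. Final partition (8 blocks): {q0,q2,q12} | {q4} | {q3,q13} | {q1,q10} | {q8} | {q6} | {q5} | {q9,q11}.
State q2 belongs to the block {q0,q2,q12}, which has 3 states.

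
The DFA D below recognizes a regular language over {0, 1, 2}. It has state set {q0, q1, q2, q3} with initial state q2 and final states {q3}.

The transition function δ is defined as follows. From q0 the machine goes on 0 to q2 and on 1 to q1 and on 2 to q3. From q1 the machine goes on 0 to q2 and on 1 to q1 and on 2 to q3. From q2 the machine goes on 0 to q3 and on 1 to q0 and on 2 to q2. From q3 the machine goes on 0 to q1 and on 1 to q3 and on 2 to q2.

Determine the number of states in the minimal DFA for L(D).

3

Every state is reachable, so we keep all 4.
Initial partition by acceptance: {q3} | {q0,q1,q2}.
Split {q0,q1,q2} by δ(·,0) → {q0,q1} and {q2}.
No further refinement is possible. Final partition (3 blocks): {q3} | {q0,q1} | {q2}.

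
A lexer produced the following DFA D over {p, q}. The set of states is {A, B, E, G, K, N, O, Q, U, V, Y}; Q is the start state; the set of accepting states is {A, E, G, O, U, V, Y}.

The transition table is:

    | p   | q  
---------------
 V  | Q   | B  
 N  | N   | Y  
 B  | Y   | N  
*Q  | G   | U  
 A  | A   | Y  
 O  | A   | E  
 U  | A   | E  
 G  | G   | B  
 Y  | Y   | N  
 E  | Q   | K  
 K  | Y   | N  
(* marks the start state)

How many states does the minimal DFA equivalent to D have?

First remove the unreachable states {O,V}; 9 states remain.
P0 = {A,E,G,U,Y} | {B,K,N,Q}.
On input p, block {A,E,G,U,Y} splits into {A,G,U,Y} and {E}.
Split {A,G,U,Y} by δ(·,q) → {G,Y} and {U} and {A}.
On input p, block {B,K,N,Q} splits into {B,K,Q} and {N}.
Refine {G,Y} on symbol q: members go to different blocks, giving {Y} and {G}.
Split {B,K,Q} by δ(·,p) → {B,K} and {Q}.
Stable partition: {Y} | {B,K} | {E} | {U} | {A} | {N} | {G} | {Q} — 8 equivalence classes.

8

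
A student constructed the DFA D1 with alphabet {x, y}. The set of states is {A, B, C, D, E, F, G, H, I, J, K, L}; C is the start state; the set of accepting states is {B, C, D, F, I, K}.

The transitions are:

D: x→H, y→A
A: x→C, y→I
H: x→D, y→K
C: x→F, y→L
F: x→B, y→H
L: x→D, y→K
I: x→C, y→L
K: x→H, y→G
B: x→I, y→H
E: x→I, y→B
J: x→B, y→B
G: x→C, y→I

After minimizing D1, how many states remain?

4

Reachable states from the start: {A,B,C,D,F,G,H,I,K,L}. Unreachable: {E,J} — drop them.
Initial partition by acceptance: {B,C,D,F,I,K} | {A,G,H,L}.
Split {B,C,D,F,I,K} by δ(·,x) → {B,C,F,I} and {D,K}.
Split {A,G,H,L} by δ(·,x) → {A,G} and {H,L}.
The partition is now stable with 4 blocks: {B,C,F,I} | {A,G} | {D,K} | {H,L}.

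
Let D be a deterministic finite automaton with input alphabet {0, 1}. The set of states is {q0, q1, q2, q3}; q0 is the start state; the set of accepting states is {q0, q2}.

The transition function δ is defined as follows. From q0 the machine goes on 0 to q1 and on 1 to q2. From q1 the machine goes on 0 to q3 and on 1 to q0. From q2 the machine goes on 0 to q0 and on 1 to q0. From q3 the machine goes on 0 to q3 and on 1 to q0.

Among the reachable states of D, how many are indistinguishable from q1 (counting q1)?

All states are reachable from the start state.
P0 = {q0,q2} | {q1,q3}.
Split {q0,q2} by δ(·,0) → {q0} and {q2}.
No further refinement is possible. Final partition (3 blocks): {q0} | {q1,q3} | {q2}.
The equivalence class containing q1 is {q1,q3}, of size 2.

2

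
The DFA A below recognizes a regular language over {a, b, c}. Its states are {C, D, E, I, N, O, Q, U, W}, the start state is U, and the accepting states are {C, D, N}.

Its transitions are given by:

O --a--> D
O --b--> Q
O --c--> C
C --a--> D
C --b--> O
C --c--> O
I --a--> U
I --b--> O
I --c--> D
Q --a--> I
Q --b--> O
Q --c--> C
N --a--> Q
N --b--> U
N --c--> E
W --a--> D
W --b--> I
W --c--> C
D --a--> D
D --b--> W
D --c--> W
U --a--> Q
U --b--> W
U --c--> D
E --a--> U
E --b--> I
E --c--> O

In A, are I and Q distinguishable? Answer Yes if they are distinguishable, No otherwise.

No

First remove the unreachable states {E,N}; 7 states remain.
Start with accepting vs non-accepting: {C,D} | {I,O,Q,U,W}.
Refine {I,O,Q,U,W} on symbol a: members go to different blocks, giving {I,Q,U} and {O,W}.
The partition is now stable with 3 blocks: {C,D} | {I,Q,U} | {O,W}.
I and Q lie in the same block of the stable partition, so they are equivalent — no string distinguishes them.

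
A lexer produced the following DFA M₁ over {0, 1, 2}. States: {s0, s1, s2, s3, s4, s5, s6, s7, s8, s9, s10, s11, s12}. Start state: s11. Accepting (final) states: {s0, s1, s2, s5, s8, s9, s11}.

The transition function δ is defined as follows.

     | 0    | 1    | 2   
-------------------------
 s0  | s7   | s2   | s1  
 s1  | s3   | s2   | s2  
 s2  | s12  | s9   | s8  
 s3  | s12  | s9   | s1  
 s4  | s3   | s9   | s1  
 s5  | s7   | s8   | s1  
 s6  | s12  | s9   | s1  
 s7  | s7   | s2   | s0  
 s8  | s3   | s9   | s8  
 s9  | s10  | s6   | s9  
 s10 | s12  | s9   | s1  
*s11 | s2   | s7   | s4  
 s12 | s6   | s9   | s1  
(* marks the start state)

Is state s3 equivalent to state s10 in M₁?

Reachable states from the start: {s0,s1,s2,s3,s4,s6,s7,s8,s9,s10,s11,s12}. Unreachable: {s5} — drop them.
Initial partition by acceptance: {s0,s1,s2,s8,s9,s11} | {s3,s4,s6,s7,s10,s12}.
On input 0, block {s0,s1,s2,s8,s9,s11} splits into {s0,s1,s2,s8,s9} and {s11}.
Refine {s0,s1,s2,s8,s9} on symbol 1: members go to different blocks, giving {s0,s1,s2,s8} and {s9}.
Refine {s0,s1,s2,s8} on symbol 1: members go to different blocks, giving {s0,s1} and {s2,s8}.
Refine {s0,s1} on symbol 2: members go to different blocks, giving {s0} and {s1}.
On input 1, block {s3,s4,s6,s7,s10,s12} splits into {s3,s4,s6,s10,s12} and {s7}.
Stable partition: {s0} | {s3,s4,s6,s10,s12} | {s11} | {s9} | {s2,s8} | {s1} | {s7} — 7 equivalence classes.
s3 and s10 lie in the same block of the stable partition, so they are equivalent — no string distinguishes them.

Yes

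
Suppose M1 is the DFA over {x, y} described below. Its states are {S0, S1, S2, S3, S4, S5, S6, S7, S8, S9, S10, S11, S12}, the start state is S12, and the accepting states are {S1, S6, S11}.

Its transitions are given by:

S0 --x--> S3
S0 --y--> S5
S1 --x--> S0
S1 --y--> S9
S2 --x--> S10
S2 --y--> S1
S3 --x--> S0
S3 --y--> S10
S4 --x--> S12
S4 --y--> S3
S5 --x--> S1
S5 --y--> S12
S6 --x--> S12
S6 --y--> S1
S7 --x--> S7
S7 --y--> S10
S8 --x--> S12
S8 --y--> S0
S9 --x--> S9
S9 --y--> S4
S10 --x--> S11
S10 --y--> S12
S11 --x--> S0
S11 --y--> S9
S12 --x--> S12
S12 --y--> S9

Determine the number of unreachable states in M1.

No path from S12 leads to S2, S6, S7, S8; the other 9 states are all reachable.

4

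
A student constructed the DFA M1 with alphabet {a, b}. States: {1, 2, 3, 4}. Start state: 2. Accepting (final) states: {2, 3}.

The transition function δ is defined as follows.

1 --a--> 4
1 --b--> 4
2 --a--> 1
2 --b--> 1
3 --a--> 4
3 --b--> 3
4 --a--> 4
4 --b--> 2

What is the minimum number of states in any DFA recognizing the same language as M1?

Reachable states from the start: {1,2,4}. Unreachable: {3} — drop them.
P0 = {2} | {1,4}.
Refine {1,4} on symbol b: members go to different blocks, giving {1} and {4}.
Stable partition: {2} | {1} | {4} — 3 equivalence classes.

3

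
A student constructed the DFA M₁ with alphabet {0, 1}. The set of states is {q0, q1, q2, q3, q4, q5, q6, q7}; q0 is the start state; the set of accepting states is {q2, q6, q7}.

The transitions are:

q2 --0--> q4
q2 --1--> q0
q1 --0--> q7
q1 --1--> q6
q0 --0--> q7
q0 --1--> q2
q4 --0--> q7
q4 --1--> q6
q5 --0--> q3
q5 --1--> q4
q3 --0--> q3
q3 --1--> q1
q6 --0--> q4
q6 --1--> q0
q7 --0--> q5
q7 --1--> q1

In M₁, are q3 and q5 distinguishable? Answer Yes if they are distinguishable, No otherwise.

No

All states are reachable from the start state.
P0 = {q2,q6,q7} | {q0,q1,q3,q4,q5}.
On input 0, block {q0,q1,q3,q4,q5} splits into {q0,q1,q4} and {q3,q5}.
Split {q2,q6,q7} by δ(·,0) → {q2,q6} and {q7}.
No further refinement is possible. Final partition (4 blocks): {q2,q6} | {q0,q1,q4} | {q3,q5} | {q7}.
q3 and q5 lie in the same block of the stable partition, so they are equivalent — no string distinguishes them.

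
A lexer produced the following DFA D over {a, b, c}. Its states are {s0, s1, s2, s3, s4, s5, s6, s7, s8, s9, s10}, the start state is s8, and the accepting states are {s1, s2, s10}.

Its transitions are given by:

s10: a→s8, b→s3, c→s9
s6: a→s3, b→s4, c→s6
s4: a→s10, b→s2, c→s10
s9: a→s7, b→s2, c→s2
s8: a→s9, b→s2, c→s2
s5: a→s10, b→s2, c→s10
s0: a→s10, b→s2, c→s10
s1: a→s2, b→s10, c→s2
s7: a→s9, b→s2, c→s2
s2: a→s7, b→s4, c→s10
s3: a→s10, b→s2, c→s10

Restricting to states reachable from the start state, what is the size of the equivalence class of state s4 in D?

2

Reachable states from the start: {s2,s3,s4,s7,s8,s9,s10}. Unreachable: {s0,s1,s5,s6} — drop them.
Start with accepting vs non-accepting: {s2,s10} | {s3,s4,s7,s8,s9}.
Refine {s2,s10} on symbol c: members go to different blocks, giving {s2} and {s10}.
Split {s3,s4,s7,s8,s9} by δ(·,a) → {s7,s8,s9} and {s3,s4}.
The partition is now stable with 4 blocks: {s2} | {s7,s8,s9} | {s10} | {s3,s4}.
State s4 belongs to the block {s3,s4}, which has 2 states.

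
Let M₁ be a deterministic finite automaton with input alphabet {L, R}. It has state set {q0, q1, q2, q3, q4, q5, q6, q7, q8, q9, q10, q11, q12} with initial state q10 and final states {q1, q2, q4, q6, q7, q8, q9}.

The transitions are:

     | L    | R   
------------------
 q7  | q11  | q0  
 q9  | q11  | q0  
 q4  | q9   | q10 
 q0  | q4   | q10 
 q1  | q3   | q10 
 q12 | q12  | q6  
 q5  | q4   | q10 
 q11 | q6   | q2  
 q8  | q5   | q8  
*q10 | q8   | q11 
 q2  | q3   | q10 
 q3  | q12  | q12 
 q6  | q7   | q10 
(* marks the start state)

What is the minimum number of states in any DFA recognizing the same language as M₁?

9

States {q1} cannot be reached from the start state, so discard them.
P0 = {q2,q4,q6,q7,q8,q9} | {q0,q3,q5,q10,q11,q12}.
Refine {q2,q4,q6,q7,q8,q9} on symbol L: members go to different blocks, giving {q2,q7,q8,q9} and {q4,q6}.
On input R, block {q2,q7,q8,q9} splits into {q2,q7,q9} and {q8}.
Refine {q0,q3,q5,q10,q11,q12} on symbol L: members go to different blocks, giving {q0,q5,q11} and {q3,q12} and {q10}.
Refine {q2,q7,q9} on symbol L: members go to different blocks, giving {q7,q9} and {q2}.
Refine {q0,q5,q11} on symbol R: members go to different blocks, giving {q0,q5} and {q11}.
On input R, block {q3,q12} splits into {q3} and {q12}.
No further refinement is possible. Final partition (9 blocks): {q7,q9} | {q0,q5} | {q4,q6} | {q8} | {q3} | {q10} | {q2} | {q11} | {q12}.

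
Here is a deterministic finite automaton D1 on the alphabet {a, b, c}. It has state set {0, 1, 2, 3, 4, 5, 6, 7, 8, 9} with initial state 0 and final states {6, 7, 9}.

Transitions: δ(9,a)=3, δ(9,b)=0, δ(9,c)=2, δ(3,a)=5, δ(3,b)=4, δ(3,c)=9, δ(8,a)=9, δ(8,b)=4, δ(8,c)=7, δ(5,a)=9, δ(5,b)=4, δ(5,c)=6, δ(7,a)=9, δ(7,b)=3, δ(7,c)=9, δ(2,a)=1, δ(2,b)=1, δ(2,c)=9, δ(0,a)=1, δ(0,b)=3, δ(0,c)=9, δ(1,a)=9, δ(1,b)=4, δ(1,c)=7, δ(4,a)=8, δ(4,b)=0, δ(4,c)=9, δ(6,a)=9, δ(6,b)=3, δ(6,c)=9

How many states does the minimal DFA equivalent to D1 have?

5

All states are reachable from the start state.
Initial partition by acceptance: {6,7,9} | {0,1,2,3,4,5,8}.
Refine {6,7,9} on symbol a: members go to different blocks, giving {6,7} and {9}.
Split {0,1,2,3,4,5,8} by δ(·,a) → {0,2,3,4} and {1,5,8}.
Split {0,2,3,4} by δ(·,b) → {0,3,4} and {2}.
The partition is now stable with 5 blocks: {6,7} | {0,3,4} | {9} | {1,5,8} | {2}.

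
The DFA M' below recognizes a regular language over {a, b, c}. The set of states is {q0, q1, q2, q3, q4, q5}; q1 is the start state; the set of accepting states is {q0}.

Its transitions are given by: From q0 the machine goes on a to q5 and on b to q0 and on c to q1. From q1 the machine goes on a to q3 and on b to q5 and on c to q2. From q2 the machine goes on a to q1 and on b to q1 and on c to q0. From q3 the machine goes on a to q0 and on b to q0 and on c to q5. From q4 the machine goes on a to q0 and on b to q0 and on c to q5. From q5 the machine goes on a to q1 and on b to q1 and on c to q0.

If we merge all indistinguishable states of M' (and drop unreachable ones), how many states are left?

4

Reachable states from the start: {q0,q1,q2,q3,q5}. Unreachable: {q4} — drop them.
P0 = {q0} | {q1,q2,q3,q5}.
Split {q1,q2,q3,q5} by δ(·,a) → {q1,q2,q5} and {q3}.
Split {q1,q2,q5} by δ(·,a) → {q2,q5} and {q1}.
Stable partition: {q0} | {q2,q5} | {q3} | {q1} — 4 equivalence classes.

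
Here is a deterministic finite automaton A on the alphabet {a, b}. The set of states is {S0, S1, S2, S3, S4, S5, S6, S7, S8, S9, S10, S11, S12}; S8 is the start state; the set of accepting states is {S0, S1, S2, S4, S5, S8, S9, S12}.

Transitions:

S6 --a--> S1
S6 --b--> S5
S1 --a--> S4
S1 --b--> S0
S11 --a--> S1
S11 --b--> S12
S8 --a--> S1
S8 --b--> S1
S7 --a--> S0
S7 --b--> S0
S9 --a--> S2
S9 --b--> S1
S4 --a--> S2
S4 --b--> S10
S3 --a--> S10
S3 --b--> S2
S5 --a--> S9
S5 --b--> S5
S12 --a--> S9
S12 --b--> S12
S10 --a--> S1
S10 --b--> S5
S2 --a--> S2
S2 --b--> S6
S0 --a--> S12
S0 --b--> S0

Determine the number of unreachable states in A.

No path from S8 leads to S3, S7, S11; the other 10 states are all reachable.

3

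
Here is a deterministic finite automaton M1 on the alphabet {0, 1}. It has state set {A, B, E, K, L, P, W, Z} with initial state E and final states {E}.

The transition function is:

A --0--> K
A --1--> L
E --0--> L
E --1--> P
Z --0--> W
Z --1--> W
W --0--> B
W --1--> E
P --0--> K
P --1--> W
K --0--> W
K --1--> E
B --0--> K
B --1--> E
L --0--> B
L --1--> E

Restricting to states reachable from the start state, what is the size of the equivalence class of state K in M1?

4

States {A,Z} cannot be reached from the start state, so discard them.
P0 = {E} | {B,K,L,P,W}.
On input 1, block {B,K,L,P,W} splits into {B,K,L,W} and {P}.
The partition is now stable with 3 blocks: {E} | {B,K,L,W} | {P}.
State K belongs to the block {B,K,L,W}, which has 4 states.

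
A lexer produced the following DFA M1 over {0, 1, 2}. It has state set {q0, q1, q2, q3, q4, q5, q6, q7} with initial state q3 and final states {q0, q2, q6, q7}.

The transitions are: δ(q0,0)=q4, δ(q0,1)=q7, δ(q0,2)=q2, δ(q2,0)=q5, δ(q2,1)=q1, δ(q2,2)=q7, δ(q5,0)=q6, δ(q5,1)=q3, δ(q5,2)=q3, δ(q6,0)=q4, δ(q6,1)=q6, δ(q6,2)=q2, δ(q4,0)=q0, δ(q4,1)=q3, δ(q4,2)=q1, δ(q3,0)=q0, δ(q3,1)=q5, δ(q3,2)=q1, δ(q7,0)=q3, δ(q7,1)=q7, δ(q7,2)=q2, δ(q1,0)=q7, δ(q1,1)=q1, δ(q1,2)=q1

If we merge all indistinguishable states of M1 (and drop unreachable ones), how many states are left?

Every state is reachable, so we keep all 8.
P0 = {q0,q2,q6,q7} | {q1,q3,q4,q5}.
Split {q0,q2,q6,q7} by δ(·,1) → {q0,q6,q7} and {q2}.
No further refinement is possible. Final partition (3 blocks): {q0,q6,q7} | {q1,q3,q4,q5} | {q2}.

3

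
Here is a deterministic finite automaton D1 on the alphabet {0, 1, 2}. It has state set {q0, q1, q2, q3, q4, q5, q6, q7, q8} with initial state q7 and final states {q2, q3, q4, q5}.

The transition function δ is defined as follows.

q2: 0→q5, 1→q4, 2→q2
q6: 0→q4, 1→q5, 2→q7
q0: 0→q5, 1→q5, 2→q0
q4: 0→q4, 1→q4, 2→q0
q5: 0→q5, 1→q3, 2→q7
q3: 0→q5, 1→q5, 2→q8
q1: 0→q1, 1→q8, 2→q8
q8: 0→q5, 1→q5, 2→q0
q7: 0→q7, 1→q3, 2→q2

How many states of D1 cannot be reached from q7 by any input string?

2

No path from q7 leads to q1, q6; the other 7 states are all reachable.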